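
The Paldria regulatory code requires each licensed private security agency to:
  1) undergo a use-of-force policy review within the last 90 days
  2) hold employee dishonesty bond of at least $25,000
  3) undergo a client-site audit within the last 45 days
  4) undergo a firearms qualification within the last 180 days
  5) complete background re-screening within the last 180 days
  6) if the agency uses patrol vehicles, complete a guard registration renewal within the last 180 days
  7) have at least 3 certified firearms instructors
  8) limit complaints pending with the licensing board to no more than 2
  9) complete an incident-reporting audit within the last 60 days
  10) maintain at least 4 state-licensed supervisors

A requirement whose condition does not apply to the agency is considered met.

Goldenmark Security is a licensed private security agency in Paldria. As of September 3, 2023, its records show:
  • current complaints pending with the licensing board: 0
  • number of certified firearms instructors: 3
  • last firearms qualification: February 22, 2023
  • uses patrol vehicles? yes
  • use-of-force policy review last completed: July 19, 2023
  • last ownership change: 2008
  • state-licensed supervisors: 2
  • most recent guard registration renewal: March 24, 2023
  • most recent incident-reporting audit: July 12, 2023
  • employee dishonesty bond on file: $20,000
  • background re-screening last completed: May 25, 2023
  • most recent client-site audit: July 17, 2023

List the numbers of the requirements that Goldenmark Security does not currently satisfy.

2, 3, 4, 10

1. use-of-force policy review 46 days ago vs limit 90 → met
2. employee dishonesty bond $20,000 < $25,000 → not met
3. client-site audit 48 days ago vs limit 45 → not met
4. firearms qualification 193 days ago vs limit 180 → not met
5. background re-screening 101 days ago vs limit 180 → met
6. condition 'uses patrol vehicles' holds; guard registration renewal 163 days ago vs limit 180 → met
7. certified firearms instructors 3 ≥ 3 → met
8. complaints pending with the licensing board 0 ≤ 2 → met
9. incident-reporting audit 53 days ago vs limit 60 → met
10. state-licensed supervisors 2 < 4 → not met
Not met: 2, 3, 4, 10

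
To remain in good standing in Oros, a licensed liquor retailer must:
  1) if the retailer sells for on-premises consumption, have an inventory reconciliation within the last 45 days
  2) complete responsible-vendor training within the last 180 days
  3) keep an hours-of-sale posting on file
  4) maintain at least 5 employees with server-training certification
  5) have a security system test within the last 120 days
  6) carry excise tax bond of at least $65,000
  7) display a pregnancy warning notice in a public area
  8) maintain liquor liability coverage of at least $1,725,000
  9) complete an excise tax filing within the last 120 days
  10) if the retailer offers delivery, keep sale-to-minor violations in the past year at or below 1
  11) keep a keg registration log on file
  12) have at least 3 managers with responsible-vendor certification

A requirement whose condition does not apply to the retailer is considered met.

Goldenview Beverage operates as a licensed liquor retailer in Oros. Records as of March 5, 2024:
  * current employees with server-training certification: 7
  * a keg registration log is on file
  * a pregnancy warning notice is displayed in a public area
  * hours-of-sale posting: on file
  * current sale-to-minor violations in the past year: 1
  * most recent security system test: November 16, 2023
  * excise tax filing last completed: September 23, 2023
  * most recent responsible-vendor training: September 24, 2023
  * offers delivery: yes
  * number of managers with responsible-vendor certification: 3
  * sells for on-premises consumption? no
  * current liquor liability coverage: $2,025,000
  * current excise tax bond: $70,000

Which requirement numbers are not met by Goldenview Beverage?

9

1. condition 'sells for on-premises consumption' does not hold → requirement n/a → met
2. responsible-vendor training 163 days ago vs limit 180 → met
3. hours-of-sale posting present → met
4. employees with server-training certification 7 ≥ 5 → met
5. security system test 110 days ago vs limit 120 → met
6. excise tax bond $70,000 ≥ $65,000 → met
7. pregnancy warning notice present → met
8. liquor liability coverage $2,025,000 ≥ $1,725,000 → met
9. excise tax filing 164 days ago vs limit 120 → not met
10. condition 'offers delivery' holds; sale-to-minor violations in the past year 1 ≤ 1 → met
11. keg registration log present → met
12. managers with responsible-vendor certification 3 ≥ 3 → met
Not met: 9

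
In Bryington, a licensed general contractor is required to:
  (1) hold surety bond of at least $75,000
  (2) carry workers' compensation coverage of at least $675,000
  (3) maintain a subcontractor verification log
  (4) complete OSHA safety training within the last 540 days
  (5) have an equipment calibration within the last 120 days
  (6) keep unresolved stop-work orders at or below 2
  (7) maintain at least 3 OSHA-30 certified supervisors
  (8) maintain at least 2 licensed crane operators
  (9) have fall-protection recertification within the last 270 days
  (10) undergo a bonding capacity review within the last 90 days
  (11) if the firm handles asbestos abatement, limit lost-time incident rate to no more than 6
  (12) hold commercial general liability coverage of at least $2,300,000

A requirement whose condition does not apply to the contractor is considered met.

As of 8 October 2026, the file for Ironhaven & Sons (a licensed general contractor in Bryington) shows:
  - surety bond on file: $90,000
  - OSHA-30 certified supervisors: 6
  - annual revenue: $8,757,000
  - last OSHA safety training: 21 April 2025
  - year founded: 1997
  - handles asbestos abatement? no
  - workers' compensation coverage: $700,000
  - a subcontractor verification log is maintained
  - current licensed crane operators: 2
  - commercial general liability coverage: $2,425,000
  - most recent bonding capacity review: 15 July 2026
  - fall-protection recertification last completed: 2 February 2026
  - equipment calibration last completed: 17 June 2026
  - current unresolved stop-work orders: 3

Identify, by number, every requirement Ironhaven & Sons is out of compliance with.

1. surety bond $90,000 ≥ $75,000 → met
2. workers' compensation coverage $700,000 ≥ $675,000 → met
3. subcontractor verification log present → met
4. OSHA safety training 535 days ago vs limit 540 → met
5. equipment calibration 113 days ago vs limit 120 → met
6. unresolved stop-work orders 3 > 2 → not met
7. OSHA-30 certified supervisors 6 ≥ 3 → met
8. licensed crane operators 2 ≥ 2 → met
9. fall-protection recertification 248 days ago vs limit 270 → met
10. bonding capacity review 85 days ago vs limit 90 → met
11. condition 'handles asbestos abatement' does not hold → requirement n/a → met
12. commercial general liability coverage $2,425,000 ≥ $2,300,000 → met
Not met: 6

6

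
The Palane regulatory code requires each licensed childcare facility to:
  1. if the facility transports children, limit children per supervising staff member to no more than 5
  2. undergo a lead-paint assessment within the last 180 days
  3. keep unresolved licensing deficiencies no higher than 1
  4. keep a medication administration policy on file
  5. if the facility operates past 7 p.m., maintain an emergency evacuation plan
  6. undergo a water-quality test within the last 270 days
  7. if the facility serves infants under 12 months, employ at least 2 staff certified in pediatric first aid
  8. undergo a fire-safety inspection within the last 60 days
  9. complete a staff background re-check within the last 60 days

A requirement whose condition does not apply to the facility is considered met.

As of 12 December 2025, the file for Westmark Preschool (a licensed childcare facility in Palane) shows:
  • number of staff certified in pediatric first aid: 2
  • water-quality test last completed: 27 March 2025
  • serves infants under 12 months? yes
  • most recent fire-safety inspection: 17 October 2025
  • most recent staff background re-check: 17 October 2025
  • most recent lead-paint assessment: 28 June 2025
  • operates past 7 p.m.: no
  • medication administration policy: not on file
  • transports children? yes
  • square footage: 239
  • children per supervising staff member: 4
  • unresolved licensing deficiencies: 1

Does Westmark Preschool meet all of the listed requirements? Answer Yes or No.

No

1. condition 'transports children' holds; children per supervising staff member 4 ≤ 5 → met
2. lead-paint assessment 167 days ago vs limit 180 → met
3. unresolved licensing deficiencies 1 ≤ 1 → met
4. medication administration policy absent → not met
5. condition 'operates past 7 p.m.' does not hold → requirement n/a → met
6. water-quality test 260 days ago vs limit 270 → met
7. condition 'serves infants under 12 months' holds; staff certified in pediatric first aid 2 ≥ 2 → met
8. fire-safety inspection 56 days ago vs limit 60 → met
9. staff background re-check 56 days ago vs limit 60 → met
Not met: 4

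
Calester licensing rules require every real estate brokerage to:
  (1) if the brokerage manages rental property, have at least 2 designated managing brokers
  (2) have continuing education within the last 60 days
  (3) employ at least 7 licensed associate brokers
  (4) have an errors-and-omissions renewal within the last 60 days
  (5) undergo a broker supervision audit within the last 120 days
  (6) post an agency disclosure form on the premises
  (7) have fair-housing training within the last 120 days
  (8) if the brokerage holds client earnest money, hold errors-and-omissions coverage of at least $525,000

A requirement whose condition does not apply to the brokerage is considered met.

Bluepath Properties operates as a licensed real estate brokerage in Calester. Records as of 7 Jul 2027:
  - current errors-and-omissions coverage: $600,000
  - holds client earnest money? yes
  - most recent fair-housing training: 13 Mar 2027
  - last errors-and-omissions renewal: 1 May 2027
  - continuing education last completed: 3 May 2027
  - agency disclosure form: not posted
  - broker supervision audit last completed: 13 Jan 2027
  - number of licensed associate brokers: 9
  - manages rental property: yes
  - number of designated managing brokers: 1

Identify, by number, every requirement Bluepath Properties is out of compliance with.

1, 2, 4, 5, 6

1. condition 'manages rental property' holds; designated managing brokers 1 < 2 → not met
2. continuing education 65 days ago vs limit 60 → not met
3. licensed associate brokers 9 ≥ 7 → met
4. errors-and-omissions renewal 67 days ago vs limit 60 → not met
5. broker supervision audit 175 days ago vs limit 120 → not met
6. agency disclosure form absent → not met
7. fair-housing training 116 days ago vs limit 120 → met
8. condition 'holds client earnest money' holds; errors-and-omissions coverage $600,000 ≥ $525,000 → met
Not met: 1, 2, 4, 5, 6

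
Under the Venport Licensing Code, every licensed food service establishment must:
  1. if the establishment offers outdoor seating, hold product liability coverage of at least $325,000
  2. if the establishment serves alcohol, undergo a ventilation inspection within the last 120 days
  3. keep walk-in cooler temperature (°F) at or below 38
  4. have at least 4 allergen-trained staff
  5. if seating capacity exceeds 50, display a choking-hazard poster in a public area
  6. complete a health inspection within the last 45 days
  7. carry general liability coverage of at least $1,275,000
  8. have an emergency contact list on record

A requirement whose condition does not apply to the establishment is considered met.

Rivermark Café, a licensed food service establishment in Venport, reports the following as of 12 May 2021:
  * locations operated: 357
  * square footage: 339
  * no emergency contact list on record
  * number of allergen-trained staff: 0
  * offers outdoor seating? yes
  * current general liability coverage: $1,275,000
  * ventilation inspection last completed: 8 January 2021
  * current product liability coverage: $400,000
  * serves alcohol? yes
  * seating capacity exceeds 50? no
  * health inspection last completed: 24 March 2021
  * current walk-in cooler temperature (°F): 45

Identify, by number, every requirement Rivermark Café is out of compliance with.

1. condition 'offers outdoor seating' holds; product liability coverage $400,000 ≥ $325,000 → met
2. condition 'serves alcohol' holds; ventilation inspection 124 days ago vs limit 120 → not met
3. walk-in cooler temperature (°F) 45 > 38 → not met
4. allergen-trained staff 0 < 4 → not met
5. condition 'seating capacity exceeds 50' does not hold → requirement n/a → met
6. health inspection 49 days ago vs limit 45 → not met
7. general liability coverage $1,275,000 ≥ $1,275,000 → met
8. emergency contact list absent → not met
Not met: 2, 3, 4, 6, 8

2, 3, 4, 6, 8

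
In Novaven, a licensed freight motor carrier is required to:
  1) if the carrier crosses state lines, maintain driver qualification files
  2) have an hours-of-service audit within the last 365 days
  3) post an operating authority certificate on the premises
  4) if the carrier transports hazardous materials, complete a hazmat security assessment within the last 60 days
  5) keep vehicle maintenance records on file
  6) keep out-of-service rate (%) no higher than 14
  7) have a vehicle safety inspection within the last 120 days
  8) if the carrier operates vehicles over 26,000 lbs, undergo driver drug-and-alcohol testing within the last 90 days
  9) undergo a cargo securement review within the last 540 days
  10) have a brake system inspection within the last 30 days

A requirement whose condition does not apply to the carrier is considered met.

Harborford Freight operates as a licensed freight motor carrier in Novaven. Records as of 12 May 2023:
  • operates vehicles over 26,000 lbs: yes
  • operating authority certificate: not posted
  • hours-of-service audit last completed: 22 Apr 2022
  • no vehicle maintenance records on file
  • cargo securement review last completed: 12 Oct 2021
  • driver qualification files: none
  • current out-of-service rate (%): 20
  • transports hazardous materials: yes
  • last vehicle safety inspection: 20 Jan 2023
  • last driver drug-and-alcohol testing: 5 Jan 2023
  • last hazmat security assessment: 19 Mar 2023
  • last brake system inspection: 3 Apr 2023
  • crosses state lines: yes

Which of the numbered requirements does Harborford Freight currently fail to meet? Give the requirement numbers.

1. condition 'crosses state lines' holds; driver qualification files absent → not met
2. hours-of-service audit 385 days ago vs limit 365 → not met
3. operating authority certificate absent → not met
4. condition 'transports hazardous materials' holds; hazmat security assessment 54 days ago vs limit 60 → met
5. vehicle maintenance records absent → not met
6. out-of-service rate (%) 20 > 14 → not met
7. vehicle safety inspection 112 days ago vs limit 120 → met
8. condition 'operates vehicles over 26,000 lbs' holds; driver drug-and-alcohol testing 127 days ago vs limit 90 → not met
9. cargo securement review 577 days ago vs limit 540 → not met
10. brake system inspection 39 days ago vs limit 30 → not met
Not met: 1, 2, 3, 5, 6, 8, 9, 10

1, 2, 3, 5, 6, 8, 9, 10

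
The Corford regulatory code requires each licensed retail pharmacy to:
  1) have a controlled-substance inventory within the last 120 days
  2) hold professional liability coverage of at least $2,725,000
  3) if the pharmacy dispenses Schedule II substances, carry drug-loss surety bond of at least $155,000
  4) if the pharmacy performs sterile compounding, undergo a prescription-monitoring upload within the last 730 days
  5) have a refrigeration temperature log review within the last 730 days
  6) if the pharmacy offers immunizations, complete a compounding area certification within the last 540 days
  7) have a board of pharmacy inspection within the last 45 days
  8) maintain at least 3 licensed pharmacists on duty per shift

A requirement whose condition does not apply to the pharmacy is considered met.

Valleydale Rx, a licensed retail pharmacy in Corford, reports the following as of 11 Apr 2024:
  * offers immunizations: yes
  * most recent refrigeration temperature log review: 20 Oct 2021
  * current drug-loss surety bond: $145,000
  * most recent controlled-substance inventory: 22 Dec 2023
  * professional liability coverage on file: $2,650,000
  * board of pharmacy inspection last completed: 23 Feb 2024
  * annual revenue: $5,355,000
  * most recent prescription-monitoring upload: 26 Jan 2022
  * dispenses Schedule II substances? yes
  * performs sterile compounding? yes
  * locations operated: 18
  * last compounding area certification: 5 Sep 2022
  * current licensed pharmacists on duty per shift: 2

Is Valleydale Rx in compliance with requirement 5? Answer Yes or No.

No

5. refrigeration temperature log review 904 days ago vs limit 730 → not met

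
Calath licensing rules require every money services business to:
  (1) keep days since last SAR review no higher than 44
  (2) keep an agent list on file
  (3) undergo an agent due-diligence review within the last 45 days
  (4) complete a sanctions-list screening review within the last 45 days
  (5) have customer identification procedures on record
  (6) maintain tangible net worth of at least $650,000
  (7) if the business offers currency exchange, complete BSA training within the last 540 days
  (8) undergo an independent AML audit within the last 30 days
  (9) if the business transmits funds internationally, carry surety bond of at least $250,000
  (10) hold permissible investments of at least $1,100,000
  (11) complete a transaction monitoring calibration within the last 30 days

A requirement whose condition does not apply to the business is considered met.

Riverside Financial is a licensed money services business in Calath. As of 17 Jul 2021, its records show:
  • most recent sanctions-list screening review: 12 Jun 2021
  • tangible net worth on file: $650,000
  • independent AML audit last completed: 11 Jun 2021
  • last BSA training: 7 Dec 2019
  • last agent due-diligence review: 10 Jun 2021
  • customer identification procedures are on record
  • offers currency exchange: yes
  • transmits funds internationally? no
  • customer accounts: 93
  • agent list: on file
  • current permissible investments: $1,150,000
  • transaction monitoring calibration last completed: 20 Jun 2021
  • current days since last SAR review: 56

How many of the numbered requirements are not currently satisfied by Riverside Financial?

1. days since last SAR review 56 > 44 → not met
2. agent list present → met
3. agent due-diligence review 37 days ago vs limit 45 → met
4. sanctions-list screening review 35 days ago vs limit 45 → met
5. customer identification procedures present → met
6. tangible net worth $650,000 ≥ $650,000 → met
7. condition 'offers currency exchange' holds; BSA training 588 days ago vs limit 540 → not met
8. independent AML audit 36 days ago vs limit 30 → not met
9. condition 'transmits funds internationally' does not hold → requirement n/a → met
10. permissible investments $1,150,000 ≥ $1,100,000 → met
11. transaction monitoring calibration 27 days ago vs limit 30 → met
Not met: 3 of 11

3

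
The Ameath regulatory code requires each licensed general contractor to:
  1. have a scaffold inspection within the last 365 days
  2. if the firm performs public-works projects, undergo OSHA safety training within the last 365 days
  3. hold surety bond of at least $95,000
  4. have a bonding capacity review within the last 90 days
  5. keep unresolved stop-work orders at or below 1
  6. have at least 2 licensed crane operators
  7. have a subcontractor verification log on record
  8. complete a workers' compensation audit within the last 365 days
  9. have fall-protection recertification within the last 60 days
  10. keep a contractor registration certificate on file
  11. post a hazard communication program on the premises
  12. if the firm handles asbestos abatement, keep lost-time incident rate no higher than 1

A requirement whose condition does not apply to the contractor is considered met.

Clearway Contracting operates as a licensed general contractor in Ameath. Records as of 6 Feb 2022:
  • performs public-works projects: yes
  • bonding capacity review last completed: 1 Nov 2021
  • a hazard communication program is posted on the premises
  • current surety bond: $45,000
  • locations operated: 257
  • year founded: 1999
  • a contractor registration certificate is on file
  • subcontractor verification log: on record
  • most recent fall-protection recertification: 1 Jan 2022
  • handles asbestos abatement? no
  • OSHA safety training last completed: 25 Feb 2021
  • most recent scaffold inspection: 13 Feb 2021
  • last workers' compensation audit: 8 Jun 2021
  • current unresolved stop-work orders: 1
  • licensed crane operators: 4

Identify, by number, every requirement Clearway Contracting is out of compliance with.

3, 4

1. scaffold inspection 358 days ago vs limit 365 → met
2. condition 'performs public-works projects' holds; OSHA safety training 346 days ago vs limit 365 → met
3. surety bond $45,000 < $95,000 → not met
4. bonding capacity review 97 days ago vs limit 90 → not met
5. unresolved stop-work orders 1 ≤ 1 → met
6. licensed crane operators 4 ≥ 2 → met
7. subcontractor verification log present → met
8. workers' compensation audit 243 days ago vs limit 365 → met
9. fall-protection recertification 36 days ago vs limit 60 → met
10. contractor registration certificate present → met
11. hazard communication program present → met
12. condition 'handles asbestos abatement' does not hold → requirement n/a → met
Not met: 3, 4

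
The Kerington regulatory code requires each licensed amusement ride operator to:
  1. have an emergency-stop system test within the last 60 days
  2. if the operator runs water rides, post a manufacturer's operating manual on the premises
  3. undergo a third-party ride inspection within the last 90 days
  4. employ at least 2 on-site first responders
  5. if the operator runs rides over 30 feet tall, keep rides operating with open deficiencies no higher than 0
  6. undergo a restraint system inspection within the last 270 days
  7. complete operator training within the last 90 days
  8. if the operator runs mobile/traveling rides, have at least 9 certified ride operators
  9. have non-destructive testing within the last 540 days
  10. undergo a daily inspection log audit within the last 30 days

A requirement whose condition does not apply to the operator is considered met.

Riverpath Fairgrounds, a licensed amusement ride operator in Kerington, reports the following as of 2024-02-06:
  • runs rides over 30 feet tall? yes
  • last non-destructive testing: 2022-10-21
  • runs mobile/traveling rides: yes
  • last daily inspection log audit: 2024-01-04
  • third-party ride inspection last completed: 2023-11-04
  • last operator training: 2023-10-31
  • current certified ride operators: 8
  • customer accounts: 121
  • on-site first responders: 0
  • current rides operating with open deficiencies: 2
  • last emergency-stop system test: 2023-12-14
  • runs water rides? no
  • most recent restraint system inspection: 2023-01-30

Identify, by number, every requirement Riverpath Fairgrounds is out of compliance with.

3, 4, 5, 6, 7, 8, 10

1. emergency-stop system test 54 days ago vs limit 60 → met
2. condition 'runs water rides' does not hold → requirement n/a → met
3. third-party ride inspection 94 days ago vs limit 90 → not met
4. on-site first responders 0 < 2 → not met
5. condition 'runs rides over 30 feet tall' holds; rides operating with open deficiencies 2 > 0 → not met
6. restraint system inspection 372 days ago vs limit 270 → not met
7. operator training 98 days ago vs limit 90 → not met
8. condition 'runs mobile/traveling rides' holds; certified ride operators 8 < 9 → not met
9. non-destructive testing 473 days ago vs limit 540 → met
10. daily inspection log audit 33 days ago vs limit 30 → not met
Not met: 3, 4, 5, 6, 7, 8, 10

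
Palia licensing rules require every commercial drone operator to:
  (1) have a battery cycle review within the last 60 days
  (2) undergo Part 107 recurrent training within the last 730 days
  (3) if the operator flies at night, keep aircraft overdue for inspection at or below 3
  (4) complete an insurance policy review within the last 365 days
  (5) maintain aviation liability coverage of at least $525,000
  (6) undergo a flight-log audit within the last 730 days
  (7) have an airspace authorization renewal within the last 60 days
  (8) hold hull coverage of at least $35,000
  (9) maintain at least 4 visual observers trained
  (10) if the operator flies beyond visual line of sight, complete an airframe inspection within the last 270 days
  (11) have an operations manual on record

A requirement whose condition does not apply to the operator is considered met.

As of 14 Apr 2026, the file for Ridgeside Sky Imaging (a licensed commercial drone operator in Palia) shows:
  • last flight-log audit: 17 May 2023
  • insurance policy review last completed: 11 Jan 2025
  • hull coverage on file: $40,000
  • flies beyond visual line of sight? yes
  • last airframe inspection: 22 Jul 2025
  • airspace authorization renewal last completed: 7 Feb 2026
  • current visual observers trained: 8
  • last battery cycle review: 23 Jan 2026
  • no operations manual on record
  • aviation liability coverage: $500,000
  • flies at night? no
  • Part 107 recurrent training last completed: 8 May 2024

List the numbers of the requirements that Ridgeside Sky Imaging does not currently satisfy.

1. battery cycle review 81 days ago vs limit 60 → not met
2. Part 107 recurrent training 706 days ago vs limit 730 → met
3. condition 'flies at night' does not hold → requirement n/a → met
4. insurance policy review 458 days ago vs limit 365 → not met
5. aviation liability coverage $500,000 < $525,000 → not met
6. flight-log audit 1063 days ago vs limit 730 → not met
7. airspace authorization renewal 66 days ago vs limit 60 → not met
8. hull coverage $40,000 ≥ $35,000 → met
9. visual observers trained 8 ≥ 4 → met
10. condition 'flies beyond visual line of sight' holds; airframe inspection 266 days ago vs limit 270 → met
11. operations manual absent → not met
Not met: 1, 4, 5, 6, 7, 11

1, 4, 5, 6, 7, 11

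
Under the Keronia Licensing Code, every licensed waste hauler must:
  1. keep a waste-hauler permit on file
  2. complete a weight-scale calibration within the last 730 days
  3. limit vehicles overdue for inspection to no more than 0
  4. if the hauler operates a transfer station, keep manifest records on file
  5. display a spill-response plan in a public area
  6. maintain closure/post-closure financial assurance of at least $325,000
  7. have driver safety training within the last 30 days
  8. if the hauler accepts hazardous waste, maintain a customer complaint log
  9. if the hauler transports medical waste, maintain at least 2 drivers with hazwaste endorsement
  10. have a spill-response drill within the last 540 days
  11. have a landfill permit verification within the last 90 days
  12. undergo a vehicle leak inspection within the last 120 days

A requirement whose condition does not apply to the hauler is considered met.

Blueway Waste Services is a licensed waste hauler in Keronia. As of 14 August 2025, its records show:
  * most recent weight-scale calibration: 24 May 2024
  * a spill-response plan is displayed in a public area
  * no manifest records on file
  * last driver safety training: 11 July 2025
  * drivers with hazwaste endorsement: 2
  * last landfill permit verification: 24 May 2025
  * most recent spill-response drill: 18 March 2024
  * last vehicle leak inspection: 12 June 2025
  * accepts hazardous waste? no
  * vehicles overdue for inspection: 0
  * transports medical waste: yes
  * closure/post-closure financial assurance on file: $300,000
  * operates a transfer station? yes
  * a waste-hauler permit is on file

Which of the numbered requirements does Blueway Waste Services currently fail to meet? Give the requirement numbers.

1. waste-hauler permit present → met
2. weight-scale calibration 447 days ago vs limit 730 → met
3. vehicles overdue for inspection 0 ≤ 0 → met
4. condition 'operates a transfer station' holds; manifest records absent → not met
5. spill-response plan present → met
6. closure/post-closure financial assurance $300,000 < $325,000 → not met
7. driver safety training 34 days ago vs limit 30 → not met
8. condition 'accepts hazardous waste' does not hold → requirement n/a → met
9. condition 'transports medical waste' holds; drivers with hazwaste endorsement 2 ≥ 2 → met
10. spill-response drill 514 days ago vs limit 540 → met
11. landfill permit verification 82 days ago vs limit 90 → met
12. vehicle leak inspection 63 days ago vs limit 120 → met
Not met: 4, 6, 7

4, 6, 7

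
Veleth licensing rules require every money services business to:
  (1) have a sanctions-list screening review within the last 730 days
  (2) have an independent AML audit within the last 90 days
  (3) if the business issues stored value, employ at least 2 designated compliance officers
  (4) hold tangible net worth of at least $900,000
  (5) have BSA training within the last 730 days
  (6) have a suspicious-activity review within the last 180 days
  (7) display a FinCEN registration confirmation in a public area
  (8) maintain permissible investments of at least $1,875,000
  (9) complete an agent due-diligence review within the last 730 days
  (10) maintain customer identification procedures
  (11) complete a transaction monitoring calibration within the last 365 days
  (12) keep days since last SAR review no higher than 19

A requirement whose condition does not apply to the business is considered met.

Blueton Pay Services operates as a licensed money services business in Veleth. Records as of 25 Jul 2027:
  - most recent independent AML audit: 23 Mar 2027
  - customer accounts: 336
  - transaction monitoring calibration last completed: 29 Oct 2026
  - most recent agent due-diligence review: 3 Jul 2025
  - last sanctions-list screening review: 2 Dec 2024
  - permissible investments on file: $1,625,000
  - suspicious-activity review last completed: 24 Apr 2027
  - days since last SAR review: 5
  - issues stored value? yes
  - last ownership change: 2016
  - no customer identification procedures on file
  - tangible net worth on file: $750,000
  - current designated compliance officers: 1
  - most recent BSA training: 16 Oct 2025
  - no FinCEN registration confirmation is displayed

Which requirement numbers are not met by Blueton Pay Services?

1, 2, 3, 4, 7, 8, 9, 10

1. sanctions-list screening review 965 days ago vs limit 730 → not met
2. independent AML audit 124 days ago vs limit 90 → not met
3. condition 'issues stored value' holds; designated compliance officers 1 < 2 → not met
4. tangible net worth $750,000 < $900,000 → not met
5. BSA training 647 days ago vs limit 730 → met
6. suspicious-activity review 92 days ago vs limit 180 → met
7. FinCEN registration confirmation absent → not met
8. permissible investments $1,625,000 < $1,875,000 → not met
9. agent due-diligence review 752 days ago vs limit 730 → not met
10. customer identification procedures absent → not met
11. transaction monitoring calibration 269 days ago vs limit 365 → met
12. days since last SAR review 5 ≤ 19 → met
Not met: 1, 2, 3, 4, 7, 8, 9, 10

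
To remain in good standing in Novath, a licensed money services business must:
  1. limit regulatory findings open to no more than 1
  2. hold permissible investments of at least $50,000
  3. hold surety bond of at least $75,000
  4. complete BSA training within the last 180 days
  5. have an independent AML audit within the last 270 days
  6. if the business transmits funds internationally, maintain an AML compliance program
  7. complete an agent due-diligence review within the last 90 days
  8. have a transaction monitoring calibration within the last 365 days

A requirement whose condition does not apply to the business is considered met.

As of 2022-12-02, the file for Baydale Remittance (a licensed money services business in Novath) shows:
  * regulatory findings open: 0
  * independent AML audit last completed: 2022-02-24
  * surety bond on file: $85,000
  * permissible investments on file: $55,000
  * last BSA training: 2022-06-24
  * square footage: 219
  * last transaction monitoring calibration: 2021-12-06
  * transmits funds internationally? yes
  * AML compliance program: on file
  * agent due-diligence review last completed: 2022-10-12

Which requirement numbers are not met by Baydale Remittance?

1. regulatory findings open 0 ≤ 1 → met
2. permissible investments $55,000 ≥ $50,000 → met
3. surety bond $85,000 ≥ $75,000 → met
4. BSA training 161 days ago vs limit 180 → met
5. independent AML audit 281 days ago vs limit 270 → not met
6. condition 'transmits funds internationally' holds; AML compliance program present → met
7. agent due-diligence review 51 days ago vs limit 90 → met
8. transaction monitoring calibration 361 days ago vs limit 365 → met
Not met: 5

5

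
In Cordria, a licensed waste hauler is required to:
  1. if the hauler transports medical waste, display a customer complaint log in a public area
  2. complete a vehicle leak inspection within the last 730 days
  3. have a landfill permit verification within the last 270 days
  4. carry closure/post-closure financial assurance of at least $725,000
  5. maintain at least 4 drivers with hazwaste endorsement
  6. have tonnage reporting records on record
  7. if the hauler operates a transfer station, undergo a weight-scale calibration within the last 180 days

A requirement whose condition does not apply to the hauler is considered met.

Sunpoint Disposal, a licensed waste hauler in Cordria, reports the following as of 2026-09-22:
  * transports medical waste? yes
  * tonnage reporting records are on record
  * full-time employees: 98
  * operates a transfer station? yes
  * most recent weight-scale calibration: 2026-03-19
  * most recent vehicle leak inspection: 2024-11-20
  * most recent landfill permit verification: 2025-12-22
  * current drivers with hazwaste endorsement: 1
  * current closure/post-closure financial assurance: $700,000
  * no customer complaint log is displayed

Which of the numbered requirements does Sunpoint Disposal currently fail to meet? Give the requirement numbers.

1. condition 'transports medical waste' holds; customer complaint log absent → not met
2. vehicle leak inspection 671 days ago vs limit 730 → met
3. landfill permit verification 274 days ago vs limit 270 → not met
4. closure/post-closure financial assurance $700,000 < $725,000 → not met
5. drivers with hazwaste endorsement 1 < 4 → not met
6. tonnage reporting records present → met
7. condition 'operates a transfer station' holds; weight-scale calibration 187 days ago vs limit 180 → not met
Not met: 1, 3, 4, 5, 7

1, 3, 4, 5, 7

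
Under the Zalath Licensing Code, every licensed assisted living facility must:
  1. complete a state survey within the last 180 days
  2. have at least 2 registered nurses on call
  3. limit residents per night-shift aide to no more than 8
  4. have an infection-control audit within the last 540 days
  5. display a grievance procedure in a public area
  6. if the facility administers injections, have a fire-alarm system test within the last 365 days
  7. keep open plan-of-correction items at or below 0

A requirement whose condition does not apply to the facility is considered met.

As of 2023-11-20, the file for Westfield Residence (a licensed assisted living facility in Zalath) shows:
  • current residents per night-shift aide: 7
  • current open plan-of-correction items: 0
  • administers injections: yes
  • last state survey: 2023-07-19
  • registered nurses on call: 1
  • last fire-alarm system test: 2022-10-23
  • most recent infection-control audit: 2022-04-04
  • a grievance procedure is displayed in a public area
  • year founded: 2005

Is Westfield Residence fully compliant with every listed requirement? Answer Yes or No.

1. state survey 124 days ago vs limit 180 → met
2. registered nurses on call 1 < 2 → not met
3. residents per night-shift aide 7 ≤ 8 → met
4. infection-control audit 595 days ago vs limit 540 → not met
5. grievance procedure present → met
6. condition 'administers injections' holds; fire-alarm system test 393 days ago vs limit 365 → not met
7. open plan-of-correction items 0 ≤ 0 → met
Not met: 2, 4, 6

No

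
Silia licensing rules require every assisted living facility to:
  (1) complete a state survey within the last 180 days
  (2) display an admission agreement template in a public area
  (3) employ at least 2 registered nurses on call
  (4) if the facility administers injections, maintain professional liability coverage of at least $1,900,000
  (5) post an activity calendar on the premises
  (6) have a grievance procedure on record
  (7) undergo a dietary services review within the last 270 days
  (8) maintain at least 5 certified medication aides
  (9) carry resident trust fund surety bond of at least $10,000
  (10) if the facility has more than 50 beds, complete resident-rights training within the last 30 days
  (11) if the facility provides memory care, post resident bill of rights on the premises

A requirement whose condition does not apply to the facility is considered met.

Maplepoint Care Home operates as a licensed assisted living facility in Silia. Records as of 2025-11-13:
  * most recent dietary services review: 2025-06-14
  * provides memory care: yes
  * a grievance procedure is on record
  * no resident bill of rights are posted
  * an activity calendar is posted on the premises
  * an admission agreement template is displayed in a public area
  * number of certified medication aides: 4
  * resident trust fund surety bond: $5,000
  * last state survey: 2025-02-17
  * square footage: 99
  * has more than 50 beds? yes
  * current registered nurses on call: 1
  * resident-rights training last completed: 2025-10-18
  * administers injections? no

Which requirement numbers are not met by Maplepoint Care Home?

1. state survey 269 days ago vs limit 180 → not met
2. admission agreement template present → met
3. registered nurses on call 1 < 2 → not met
4. condition 'administers injections' does not hold → requirement n/a → met
5. activity calendar present → met
6. grievance procedure present → met
7. dietary services review 152 days ago vs limit 270 → met
8. certified medication aides 4 < 5 → not met
9. resident trust fund surety bond $5,000 < $10,000 → not met
10. condition 'has more than 50 beds' holds; resident-rights training 26 days ago vs limit 30 → met
11. condition 'provides memory care' holds; resident bill of rights absent → not met
Not met: 1, 3, 8, 9, 11

1, 3, 8, 9, 11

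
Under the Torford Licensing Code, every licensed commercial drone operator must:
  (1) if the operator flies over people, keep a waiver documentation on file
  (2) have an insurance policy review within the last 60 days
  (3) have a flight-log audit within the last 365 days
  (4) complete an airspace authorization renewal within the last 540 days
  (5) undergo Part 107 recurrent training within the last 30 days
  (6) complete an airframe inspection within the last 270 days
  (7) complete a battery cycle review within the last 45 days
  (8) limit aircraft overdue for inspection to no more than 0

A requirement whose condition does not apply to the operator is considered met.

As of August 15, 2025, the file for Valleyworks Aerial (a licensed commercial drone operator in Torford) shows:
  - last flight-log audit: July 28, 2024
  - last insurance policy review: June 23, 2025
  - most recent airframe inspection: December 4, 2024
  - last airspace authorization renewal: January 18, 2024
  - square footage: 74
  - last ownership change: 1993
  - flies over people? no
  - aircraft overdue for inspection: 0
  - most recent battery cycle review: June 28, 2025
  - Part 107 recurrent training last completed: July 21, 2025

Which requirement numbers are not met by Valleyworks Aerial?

3, 4, 7

1. condition 'flies over people' does not hold → requirement n/a → met
2. insurance policy review 53 days ago vs limit 60 → met
3. flight-log audit 383 days ago vs limit 365 → not met
4. airspace authorization renewal 575 days ago vs limit 540 → not met
5. Part 107 recurrent training 25 days ago vs limit 30 → met
6. airframe inspection 254 days ago vs limit 270 → met
7. battery cycle review 48 days ago vs limit 45 → not met
8. aircraft overdue for inspection 0 ≤ 0 → met
Not met: 3, 4, 7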